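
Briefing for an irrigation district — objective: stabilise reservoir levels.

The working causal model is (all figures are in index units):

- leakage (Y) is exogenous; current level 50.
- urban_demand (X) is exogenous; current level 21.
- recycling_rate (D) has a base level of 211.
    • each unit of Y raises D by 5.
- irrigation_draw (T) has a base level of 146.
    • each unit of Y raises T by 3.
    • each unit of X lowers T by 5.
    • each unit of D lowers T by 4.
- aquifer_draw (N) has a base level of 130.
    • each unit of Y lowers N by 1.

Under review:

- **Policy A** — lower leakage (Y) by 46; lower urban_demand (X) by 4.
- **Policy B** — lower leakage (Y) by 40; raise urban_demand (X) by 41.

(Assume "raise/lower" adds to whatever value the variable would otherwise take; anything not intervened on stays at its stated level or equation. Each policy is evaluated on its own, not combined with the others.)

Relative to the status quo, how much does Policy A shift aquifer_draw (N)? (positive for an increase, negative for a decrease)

Baseline:
  Y = 50
  N = 130 − 50 = 80
Policy A (Y − 46, X − 4):
  Y = 50 − 46 = 4
  N = 130 − 4 = 126
Change in N: 126 − 80 = 46

46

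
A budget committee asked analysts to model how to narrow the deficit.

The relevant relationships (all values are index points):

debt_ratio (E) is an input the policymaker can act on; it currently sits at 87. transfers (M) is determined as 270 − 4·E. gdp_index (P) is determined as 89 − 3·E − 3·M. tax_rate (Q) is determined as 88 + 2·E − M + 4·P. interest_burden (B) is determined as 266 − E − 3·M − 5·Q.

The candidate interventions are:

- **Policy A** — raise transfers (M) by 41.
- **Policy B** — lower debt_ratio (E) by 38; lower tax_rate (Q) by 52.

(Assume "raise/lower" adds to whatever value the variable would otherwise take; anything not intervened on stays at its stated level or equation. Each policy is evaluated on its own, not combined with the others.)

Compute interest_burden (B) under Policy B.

5295

Policy B (E − 38, Q − 52):
  E = 87 − 38 = 49
  M = 270 − 4·49 = 74
  P = 89 − 3·49 − 3·74 = -280
  Q = 88 + 2·49 − 74 + 4·(-280) (−52 from intervention) = -1060
  B = 266 − 49 − 3·74 − 5·(-1060) = 5295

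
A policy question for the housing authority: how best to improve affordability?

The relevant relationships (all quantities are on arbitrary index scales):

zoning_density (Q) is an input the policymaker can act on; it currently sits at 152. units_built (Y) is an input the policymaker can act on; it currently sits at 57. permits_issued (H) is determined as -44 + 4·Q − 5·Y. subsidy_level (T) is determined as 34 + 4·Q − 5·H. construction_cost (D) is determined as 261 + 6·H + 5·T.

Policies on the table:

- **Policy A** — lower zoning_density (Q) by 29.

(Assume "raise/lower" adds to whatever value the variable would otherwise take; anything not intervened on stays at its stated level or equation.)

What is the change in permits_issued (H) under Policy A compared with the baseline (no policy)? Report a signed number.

-116

Baseline:
  Q = 152
  Y = 57
  H = -44 + 4·152 − 5·57 = 279
Policy A (Q − 29):
  Q = 152 − 29 = 123
  Y = 57
  H = -44 + 4·123 − 5·57 = 163
Change in H: 163 − 279 = -116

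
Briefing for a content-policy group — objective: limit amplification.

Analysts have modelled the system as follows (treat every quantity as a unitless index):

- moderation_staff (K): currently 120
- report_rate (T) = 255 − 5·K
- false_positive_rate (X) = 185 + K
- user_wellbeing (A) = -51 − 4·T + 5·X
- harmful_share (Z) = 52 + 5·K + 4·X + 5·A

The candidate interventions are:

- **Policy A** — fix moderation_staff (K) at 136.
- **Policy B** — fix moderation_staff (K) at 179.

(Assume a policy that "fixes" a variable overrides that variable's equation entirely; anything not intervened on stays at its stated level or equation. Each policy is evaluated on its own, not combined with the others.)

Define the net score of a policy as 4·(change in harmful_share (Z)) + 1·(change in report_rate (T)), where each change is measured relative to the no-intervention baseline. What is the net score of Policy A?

8496

Baseline:
  K = 120
  T = 255 − 5·120 = -345
  X = 185 + 120 = 305
  A = -51 − 4·(-345) + 5·305 = 2854
  Z = 52 + 5·120 + 4·305 + 5·2854 = 16142
Policy A (K := 136):
  K = 136
  T = 255 − 5·136 = -425
  X = 185 + 136 = 321
  A = -51 − 4·(-425) + 5·321 = 3254
  Z = 52 + 5·136 + 4·321 + 5·3254 = 18286
ΔZ = 18286 − 16142 = 2144; ΔT = -425 − (-345) = -80
Score = 4·2144 + 1·(-80) = 8496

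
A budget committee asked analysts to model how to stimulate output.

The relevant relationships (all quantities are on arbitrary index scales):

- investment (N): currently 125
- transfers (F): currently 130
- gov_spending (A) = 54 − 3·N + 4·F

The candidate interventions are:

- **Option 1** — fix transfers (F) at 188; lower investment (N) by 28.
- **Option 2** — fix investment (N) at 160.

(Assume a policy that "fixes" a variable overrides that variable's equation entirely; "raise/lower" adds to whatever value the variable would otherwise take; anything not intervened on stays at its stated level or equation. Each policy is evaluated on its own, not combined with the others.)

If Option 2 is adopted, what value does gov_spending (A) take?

94

Option 2 (N := 160):
  N = 160
  F = 130
  A = 54 − 3·160 + 4·130 = 94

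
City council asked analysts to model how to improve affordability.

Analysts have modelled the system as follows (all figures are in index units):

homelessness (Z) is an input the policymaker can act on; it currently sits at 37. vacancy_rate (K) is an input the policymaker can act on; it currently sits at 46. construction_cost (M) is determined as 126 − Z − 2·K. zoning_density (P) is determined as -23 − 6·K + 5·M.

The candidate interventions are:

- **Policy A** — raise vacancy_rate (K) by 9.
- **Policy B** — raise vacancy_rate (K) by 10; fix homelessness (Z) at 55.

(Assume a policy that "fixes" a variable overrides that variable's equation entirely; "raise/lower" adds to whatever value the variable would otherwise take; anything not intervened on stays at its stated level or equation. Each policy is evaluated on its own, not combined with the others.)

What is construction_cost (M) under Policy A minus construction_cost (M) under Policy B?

20

Policy A (K + 9):
  Z = 37
  K = 46 + 9 = 55
  M = 126 − 37 − 2·55 = -21
Policy B (K + 10, Z := 55):
  Z = 55
  K = 46 + 10 = 56
  M = 126 − 55 − 2·56 = -41
M: -21 − (-41) = 20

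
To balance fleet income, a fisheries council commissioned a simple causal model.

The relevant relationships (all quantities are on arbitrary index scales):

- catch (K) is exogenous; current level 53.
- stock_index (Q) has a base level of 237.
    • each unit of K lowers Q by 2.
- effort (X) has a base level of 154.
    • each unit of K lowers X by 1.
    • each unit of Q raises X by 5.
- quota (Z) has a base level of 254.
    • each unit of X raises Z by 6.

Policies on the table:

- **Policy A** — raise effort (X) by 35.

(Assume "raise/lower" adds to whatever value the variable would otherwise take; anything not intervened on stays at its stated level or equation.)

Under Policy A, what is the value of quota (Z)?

Policy A (X + 35):
  K = 53
  Q = 237 − 2·53 = 131
  X = 154 − 53 + 5·131 (+35 from intervention) = 791
  Z = 254 + 6·791 = 5000

5000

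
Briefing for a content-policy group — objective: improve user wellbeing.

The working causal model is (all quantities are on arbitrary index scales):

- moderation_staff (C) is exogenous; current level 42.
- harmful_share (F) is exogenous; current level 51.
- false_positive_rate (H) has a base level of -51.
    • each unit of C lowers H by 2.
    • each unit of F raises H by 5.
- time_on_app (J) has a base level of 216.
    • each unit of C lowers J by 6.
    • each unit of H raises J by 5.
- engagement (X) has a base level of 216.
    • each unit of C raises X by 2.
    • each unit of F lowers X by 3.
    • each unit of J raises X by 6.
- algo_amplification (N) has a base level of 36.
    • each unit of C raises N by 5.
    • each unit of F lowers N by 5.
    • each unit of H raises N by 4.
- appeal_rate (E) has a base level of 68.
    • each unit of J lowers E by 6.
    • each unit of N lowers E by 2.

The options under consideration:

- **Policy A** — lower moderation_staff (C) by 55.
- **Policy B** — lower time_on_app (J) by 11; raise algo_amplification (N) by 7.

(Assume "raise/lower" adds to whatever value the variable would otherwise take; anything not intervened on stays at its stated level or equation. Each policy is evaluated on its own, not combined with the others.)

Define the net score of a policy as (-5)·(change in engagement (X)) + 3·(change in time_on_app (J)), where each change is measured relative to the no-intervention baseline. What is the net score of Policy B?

Baseline:
  C = 42
  F = 51
  H = -51 − 2·42 + 5·51 = 120
  J = 216 − 6·42 + 5·120 = 564
  X = 216 + 2·42 − 3·51 + 6·564 = 3531
Policy B (J − 11, N + 7):
  C = 42
  F = 51
  H = -51 − 2·42 + 5·51 = 120
  J = 216 − 6·42 + 5·120 (−11 from intervention) = 553
  X = 216 + 2·42 − 3·51 + 6·553 = 3465
ΔX = 3465 − 3531 = -66; ΔJ = 553 − 564 = -11
Score = (-5)·(-66) + 3·(-11) = 297

297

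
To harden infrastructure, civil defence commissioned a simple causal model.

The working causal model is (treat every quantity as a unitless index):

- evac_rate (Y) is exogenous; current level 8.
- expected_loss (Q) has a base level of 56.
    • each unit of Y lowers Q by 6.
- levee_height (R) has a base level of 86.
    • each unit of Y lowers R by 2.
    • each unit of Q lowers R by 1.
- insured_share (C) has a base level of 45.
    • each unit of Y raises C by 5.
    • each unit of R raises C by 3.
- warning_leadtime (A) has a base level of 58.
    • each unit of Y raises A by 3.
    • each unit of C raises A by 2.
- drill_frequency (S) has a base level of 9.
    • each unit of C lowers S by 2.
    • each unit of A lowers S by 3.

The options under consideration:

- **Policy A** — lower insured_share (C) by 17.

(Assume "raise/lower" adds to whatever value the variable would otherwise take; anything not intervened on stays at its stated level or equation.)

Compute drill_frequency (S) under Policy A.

Policy A (C − 17):
  Y = 8
  Q = 56 − 6·8 = 8
  R = 86 − 2·8 − 8 = 62
  C = 45 + 5·8 + 3·62 (−17 from intervention) = 254
  A = 58 + 3·8 + 2·254 = 590
  S = 9 − 2·254 − 3·590 = -2269

-2269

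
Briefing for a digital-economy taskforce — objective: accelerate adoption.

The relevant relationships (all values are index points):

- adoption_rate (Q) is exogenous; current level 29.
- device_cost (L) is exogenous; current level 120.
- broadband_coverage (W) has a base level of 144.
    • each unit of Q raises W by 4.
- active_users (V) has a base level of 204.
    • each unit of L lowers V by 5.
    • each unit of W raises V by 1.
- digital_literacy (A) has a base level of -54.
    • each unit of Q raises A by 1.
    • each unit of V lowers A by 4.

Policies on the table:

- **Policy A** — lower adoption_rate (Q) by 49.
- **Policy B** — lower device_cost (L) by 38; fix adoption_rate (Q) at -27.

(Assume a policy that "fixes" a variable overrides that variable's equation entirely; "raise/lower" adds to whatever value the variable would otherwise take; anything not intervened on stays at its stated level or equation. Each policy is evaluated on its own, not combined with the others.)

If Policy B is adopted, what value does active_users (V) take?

-170

Policy B (L − 38, Q := -27):
  Q = -27
  L = 120 − 38 = 82
  W = 144 + 4·(-27) = 36
  V = 204 − 5·82 + 36 = -170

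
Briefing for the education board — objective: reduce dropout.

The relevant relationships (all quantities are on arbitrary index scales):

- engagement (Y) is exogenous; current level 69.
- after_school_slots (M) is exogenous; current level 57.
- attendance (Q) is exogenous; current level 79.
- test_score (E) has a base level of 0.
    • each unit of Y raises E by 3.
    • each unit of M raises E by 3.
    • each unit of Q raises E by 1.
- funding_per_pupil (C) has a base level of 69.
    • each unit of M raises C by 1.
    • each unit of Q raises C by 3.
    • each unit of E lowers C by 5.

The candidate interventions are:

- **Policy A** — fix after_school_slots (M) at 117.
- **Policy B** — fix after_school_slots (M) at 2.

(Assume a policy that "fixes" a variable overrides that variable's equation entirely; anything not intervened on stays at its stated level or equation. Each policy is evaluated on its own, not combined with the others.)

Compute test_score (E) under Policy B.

292

Policy B (M := 2):
  Y = 69
  M = 2
  Q = 79
  E = 0 + 3·69 + 3·2 + 79 = 292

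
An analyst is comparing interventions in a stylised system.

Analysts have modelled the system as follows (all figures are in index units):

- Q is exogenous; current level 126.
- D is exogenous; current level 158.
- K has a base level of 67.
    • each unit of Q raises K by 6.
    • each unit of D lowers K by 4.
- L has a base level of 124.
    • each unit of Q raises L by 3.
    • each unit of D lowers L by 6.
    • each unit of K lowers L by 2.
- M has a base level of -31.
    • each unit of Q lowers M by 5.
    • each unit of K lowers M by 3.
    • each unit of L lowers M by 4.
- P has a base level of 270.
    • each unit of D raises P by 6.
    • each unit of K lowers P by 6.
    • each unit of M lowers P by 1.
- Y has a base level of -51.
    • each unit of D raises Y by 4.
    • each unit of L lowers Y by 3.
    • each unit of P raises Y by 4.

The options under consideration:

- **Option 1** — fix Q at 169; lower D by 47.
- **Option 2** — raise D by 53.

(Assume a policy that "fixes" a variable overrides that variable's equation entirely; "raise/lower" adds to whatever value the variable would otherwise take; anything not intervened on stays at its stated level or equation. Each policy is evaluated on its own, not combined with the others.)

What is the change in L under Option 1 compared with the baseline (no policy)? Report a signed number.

Baseline:
  Q = 126
  D = 158
  K = 67 + 6·126 − 4·158 = 191
  L = 124 + 3·126 − 6·158 − 2·191 = -828
Option 1 (Q := 169, D − 47):
  Q = 169
  D = 158 − 47 = 111
  K = 67 + 6·169 − 4·111 = 637
  L = 124 + 3·169 − 6·111 − 2·637 = -1309
Change in L: -1309 − (-828) = -481

-481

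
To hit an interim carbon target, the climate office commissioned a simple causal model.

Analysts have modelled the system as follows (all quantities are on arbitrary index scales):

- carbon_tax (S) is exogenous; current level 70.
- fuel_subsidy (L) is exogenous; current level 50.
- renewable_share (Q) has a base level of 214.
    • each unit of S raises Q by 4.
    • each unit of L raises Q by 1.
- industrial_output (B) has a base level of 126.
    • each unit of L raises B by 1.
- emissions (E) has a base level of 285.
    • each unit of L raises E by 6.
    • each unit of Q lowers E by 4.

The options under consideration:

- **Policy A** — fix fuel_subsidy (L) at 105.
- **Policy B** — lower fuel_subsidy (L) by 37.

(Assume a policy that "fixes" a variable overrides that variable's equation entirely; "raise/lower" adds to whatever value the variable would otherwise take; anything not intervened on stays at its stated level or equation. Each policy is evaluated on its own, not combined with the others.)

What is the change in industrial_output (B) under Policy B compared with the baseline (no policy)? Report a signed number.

-37

Baseline:
  L = 50
  B = 126 + 50 = 176
Policy B (L − 37):
  L = 50 − 37 = 13
  B = 126 + 13 = 139
Change in B: 139 − 176 = -37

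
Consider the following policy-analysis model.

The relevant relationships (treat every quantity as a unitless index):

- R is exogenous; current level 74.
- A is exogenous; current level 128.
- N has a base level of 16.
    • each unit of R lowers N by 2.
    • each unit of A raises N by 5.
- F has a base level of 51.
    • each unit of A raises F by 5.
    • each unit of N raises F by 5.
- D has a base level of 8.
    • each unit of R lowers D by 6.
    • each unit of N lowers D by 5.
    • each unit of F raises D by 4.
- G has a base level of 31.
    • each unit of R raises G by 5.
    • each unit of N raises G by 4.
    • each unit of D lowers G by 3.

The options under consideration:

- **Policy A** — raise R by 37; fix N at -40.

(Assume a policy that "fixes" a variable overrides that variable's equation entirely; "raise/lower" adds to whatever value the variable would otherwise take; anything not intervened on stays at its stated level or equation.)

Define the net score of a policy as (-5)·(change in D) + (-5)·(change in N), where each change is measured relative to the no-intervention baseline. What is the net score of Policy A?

Baseline:
  R = 74
  A = 128
  N = 16 − 2·74 + 5·128 = 508
  F = 51 + 5·128 + 5·508 = 3231
  D = 8 − 6·74 − 5·508 + 4·3231 = 9948
Policy A (R + 37, N := -40):
  R = 74 + 37 = 111
  A = 128
  N = -40
  F = 51 + 5·128 + 5·(-40) = 491
  D = 8 − 6·111 − 5·(-40) + 4·491 = 1506
ΔD = 1506 − 9948 = -8442; ΔN = -40 − 508 = -548
Score = (-5)·(-8442) + (-5)·(-548) = 44950

44950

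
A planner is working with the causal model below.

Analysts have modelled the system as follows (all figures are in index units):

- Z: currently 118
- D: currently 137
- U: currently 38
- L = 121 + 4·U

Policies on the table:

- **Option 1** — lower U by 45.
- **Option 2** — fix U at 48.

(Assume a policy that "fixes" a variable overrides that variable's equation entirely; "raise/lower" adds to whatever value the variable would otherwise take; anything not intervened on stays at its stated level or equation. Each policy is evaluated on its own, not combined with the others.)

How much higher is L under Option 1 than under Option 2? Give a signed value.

-220

Option 1 (U − 45):
  U = 38 − 45 = -7
  L = 121 + 4·(-7) = 93
Option 2 (U := 48):
  U = 48
  L = 121 + 4·48 = 313
L: 93 − 313 = -220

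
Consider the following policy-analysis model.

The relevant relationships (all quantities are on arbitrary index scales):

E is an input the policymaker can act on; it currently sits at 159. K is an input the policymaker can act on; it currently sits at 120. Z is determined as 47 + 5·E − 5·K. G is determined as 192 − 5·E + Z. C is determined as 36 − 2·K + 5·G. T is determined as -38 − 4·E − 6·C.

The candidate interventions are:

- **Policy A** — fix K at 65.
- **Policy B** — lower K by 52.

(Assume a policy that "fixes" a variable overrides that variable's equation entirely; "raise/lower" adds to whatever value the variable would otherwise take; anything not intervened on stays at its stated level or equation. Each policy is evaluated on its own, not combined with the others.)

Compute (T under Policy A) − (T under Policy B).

Policy A (K := 65):
  E = 159
  K = 65
  Z = 47 + 5·159 − 5·65 = 517
  G = 192 − 5·159 + 517 = -86
  C = 36 − 2·65 + 5·(-86) = -524
  T = -38 − 4·159 − 6·(-524) = 2470
Policy B (K − 52):
  E = 159
  K = 120 − 52 = 68
  Z = 47 + 5·159 − 5·68 = 502
  G = 192 − 5·159 + 502 = -101
  C = 36 − 2·68 + 5·(-101) = -605
  T = -38 − 4·159 − 6·(-605) = 2956
T: 2470 − 2956 = -486

-486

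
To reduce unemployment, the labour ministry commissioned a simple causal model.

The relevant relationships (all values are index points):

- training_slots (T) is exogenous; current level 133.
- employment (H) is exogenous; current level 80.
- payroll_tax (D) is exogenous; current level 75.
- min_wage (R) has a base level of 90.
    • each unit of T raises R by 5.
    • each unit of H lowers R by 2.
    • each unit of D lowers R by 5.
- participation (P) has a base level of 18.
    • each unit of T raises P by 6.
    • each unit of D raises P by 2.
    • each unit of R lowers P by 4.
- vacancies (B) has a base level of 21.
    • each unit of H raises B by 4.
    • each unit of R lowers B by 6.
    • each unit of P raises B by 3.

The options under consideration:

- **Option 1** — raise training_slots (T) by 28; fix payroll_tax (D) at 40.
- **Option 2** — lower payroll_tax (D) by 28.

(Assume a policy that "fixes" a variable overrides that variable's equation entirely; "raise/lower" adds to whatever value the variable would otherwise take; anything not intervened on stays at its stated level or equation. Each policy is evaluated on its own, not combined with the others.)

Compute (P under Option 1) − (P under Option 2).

-546

Option 1 (T + 28, D := 40):
  T = 133 + 28 = 161
  H = 80
  D = 40
  R = 90 + 5·161 − 2·80 − 5·40 = 535
  P = 18 + 6·161 + 2·40 − 4·535 = -1076
Option 2 (D − 28):
  T = 133
  H = 80
  D = 75 − 28 = 47
  R = 90 + 5·133 − 2·80 − 5·47 = 360
  P = 18 + 6·133 + 2·47 − 4·360 = -530
P: -1076 − (-530) = -546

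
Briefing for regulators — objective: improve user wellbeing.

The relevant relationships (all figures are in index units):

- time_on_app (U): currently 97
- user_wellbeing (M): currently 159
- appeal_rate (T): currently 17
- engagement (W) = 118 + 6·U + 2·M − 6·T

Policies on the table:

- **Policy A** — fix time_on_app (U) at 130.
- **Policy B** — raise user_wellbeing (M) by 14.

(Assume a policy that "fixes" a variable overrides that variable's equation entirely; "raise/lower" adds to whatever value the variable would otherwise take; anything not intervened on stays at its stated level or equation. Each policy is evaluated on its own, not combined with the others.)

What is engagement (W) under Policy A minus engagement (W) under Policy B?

Policy A (U := 130):
  U = 130
  M = 159
  T = 17
  W = 118 + 6·130 + 2·159 − 6·17 = 1114
Policy B (M + 14):
  U = 97
  M = 159 + 14 = 173
  T = 17
  W = 118 + 6·97 + 2·173 − 6·17 = 944
W: 1114 − 944 = 170

170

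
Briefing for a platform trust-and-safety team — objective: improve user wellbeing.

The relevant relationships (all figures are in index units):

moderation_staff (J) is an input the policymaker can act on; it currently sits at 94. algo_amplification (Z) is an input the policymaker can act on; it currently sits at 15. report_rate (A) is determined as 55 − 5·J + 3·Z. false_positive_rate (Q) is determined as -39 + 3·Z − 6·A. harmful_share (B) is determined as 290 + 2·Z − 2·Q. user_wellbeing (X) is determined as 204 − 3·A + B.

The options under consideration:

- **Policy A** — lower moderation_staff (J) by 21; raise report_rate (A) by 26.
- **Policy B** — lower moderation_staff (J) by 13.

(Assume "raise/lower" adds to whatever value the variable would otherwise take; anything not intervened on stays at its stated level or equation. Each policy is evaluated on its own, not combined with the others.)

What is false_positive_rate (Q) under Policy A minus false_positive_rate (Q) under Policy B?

-396

Policy A (J − 21, A + 26):
  J = 94 − 21 = 73
  Z = 15
  A = 55 − 5·73 + 3·15 (+26 from intervention) = -239
  Q = -39 + 3·15 − 6·(-239) = 1440
Policy B (J − 13):
  J = 94 − 13 = 81
  Z = 15
  A = 55 − 5·81 + 3·15 = -305
  Q = -39 + 3·15 − 6·(-305) = 1836
Q: 1440 − 1836 = -396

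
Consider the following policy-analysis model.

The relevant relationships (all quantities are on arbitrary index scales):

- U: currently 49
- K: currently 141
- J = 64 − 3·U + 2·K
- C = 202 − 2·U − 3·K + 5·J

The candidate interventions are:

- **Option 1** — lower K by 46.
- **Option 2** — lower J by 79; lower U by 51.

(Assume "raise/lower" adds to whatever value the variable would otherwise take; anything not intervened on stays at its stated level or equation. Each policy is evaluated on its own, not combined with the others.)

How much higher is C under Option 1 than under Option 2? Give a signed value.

Option 1 (K − 46):
  U = 49
  K = 141 − 46 = 95
  J = 64 − 3·49 + 2·95 = 107
  C = 202 − 2·49 − 3·95 + 5·107 = 354
Option 2 (J − 79, U − 51):
  U = 49 − 51 = -2
  K = 141
  J = 64 − 3·(-2) + 2·141 (−79 from intervention) = 273
  C = 202 − 2·(-2) − 3·141 + 5·273 = 1148
C: 354 − 1148 = -794

-794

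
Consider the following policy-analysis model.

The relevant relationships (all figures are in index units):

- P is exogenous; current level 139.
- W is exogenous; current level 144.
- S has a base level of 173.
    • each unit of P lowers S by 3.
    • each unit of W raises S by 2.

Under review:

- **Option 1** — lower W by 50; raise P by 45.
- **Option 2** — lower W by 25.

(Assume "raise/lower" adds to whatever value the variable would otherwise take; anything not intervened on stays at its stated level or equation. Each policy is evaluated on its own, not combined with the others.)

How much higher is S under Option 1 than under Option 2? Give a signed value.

-185

Option 1 (W − 50, P + 45):
  P = 139 + 45 = 184
  W = 144 − 50 = 94
  S = 173 − 3·184 + 2·94 = -191
Option 2 (W − 25):
  P = 139
  W = 144 − 25 = 119
  S = 173 − 3·139 + 2·119 = -6
S: -191 − (-6) = -185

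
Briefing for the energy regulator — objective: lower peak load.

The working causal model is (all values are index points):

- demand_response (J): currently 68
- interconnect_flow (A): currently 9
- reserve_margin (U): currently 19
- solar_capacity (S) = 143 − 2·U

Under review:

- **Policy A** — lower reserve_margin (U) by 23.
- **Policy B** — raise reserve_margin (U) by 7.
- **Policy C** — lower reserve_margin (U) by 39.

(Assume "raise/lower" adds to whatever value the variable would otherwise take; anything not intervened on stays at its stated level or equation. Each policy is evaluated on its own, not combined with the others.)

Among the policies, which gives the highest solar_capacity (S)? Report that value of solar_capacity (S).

Policy A (U − 23):
  U = 19 − 23 = -4
  S = 143 − 2·(-4) = 151
Policy B (U + 7):
  U = 19 + 7 = 26
  S = 143 − 2·26 = 91
Policy C (U − 39):
  U = 19 − 39 = -20
  S = 143 − 2·(-20) = 183
Comparing — Policy A: S=151, Policy B: S=91, Policy C: S=183. Highest is 183 (Policy C).

183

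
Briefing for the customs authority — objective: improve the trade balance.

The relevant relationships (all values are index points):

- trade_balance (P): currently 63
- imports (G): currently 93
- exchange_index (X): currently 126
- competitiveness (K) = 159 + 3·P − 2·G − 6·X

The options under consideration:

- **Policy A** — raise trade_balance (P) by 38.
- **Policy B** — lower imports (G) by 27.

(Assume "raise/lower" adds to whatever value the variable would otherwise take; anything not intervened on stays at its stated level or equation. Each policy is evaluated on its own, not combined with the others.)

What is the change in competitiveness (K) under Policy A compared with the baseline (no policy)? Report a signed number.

Baseline:
  P = 63
  G = 93
  X = 126
  K = 159 + 3·63 − 2·93 − 6·126 = -594
Policy A (P + 38):
  P = 63 + 38 = 101
  G = 93
  X = 126
  K = 159 + 3·101 − 2·93 − 6·126 = -480
Change in K: -480 − (-594) = 114

114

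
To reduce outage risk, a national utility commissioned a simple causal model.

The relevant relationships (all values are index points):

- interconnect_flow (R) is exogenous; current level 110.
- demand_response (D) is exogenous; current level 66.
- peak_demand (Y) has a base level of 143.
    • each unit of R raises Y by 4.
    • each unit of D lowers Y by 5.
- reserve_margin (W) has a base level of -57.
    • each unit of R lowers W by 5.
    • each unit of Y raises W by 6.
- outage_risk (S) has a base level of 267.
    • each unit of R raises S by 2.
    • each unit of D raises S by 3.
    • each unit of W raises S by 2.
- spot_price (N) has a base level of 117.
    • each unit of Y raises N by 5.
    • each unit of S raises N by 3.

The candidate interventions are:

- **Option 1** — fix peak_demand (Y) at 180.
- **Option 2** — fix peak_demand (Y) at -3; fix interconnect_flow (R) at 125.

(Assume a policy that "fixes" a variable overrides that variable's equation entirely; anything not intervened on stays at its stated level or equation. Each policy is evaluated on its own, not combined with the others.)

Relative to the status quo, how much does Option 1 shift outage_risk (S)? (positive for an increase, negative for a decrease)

Baseline:
  R = 110
  D = 66
  Y = 143 + 4·110 − 5·66 = 253
  W = -57 − 5·110 + 6·253 = 911
  S = 267 + 2·110 + 3·66 + 2·911 = 2507
Option 1 (Y := 180):
  R = 110
  D = 66
  Y = 180
  W = -57 − 5·110 + 6·180 = 473
  S = 267 + 2·110 + 3·66 + 2·473 = 1631
Change in S: 1631 − 2507 = -876

-876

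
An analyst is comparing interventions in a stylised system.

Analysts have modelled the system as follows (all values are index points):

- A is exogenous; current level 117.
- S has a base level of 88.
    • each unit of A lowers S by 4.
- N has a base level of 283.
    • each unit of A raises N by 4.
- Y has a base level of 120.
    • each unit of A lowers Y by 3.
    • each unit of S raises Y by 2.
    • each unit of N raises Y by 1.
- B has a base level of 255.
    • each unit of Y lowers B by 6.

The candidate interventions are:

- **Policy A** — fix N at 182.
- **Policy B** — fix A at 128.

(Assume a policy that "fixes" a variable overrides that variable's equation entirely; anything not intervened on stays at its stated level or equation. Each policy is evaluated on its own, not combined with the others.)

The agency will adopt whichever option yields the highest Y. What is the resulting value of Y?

Policy A (N := 182):
  A = 117
  S = 88 − 4·117 = -380
  N = 182
  Y = 120 − 3·117 + 2·(-380) + 182 = -809
Policy B (A := 128):
  A = 128
  S = 88 − 4·128 = -424
  N = 283 + 4·128 = 795
  Y = 120 − 3·128 + 2·(-424) + 795 = -317
Comparing — Policy A: Y=-809, Policy B: Y=-317. Highest is -317 (Policy B).

-317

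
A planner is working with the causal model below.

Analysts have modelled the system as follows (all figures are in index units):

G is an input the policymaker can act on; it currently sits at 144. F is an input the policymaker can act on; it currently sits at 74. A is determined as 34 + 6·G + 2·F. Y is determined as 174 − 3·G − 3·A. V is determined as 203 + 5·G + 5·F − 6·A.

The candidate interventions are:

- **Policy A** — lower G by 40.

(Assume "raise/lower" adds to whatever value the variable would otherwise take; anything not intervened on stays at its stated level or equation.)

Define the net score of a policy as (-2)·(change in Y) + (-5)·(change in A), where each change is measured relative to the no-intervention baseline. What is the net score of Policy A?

-480

Baseline:
  G = 144
  F = 74
  A = 34 + 6·144 + 2·74 = 1046
  Y = 174 − 3·144 − 3·1046 = -3396
Policy A (G − 40):
  G = 144 − 40 = 104
  F = 74
  A = 34 + 6·104 + 2·74 = 806
  Y = 174 − 3·104 − 3·806 = -2556
ΔY = -2556 − (-3396) = 840; ΔA = 806 − 1046 = -240
Score = (-2)·840 + (-5)·(-240) = -480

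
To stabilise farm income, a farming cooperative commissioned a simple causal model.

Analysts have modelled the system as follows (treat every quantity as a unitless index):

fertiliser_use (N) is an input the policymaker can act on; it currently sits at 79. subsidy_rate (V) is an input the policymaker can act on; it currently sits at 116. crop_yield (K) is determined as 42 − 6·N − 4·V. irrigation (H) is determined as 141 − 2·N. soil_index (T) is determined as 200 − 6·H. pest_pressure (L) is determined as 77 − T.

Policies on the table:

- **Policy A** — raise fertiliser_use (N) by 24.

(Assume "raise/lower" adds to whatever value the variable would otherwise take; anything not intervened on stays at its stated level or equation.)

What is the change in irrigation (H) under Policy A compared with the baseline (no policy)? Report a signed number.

Baseline:
  N = 79
  H = 141 − 2·79 = -17
Policy A (N + 24):
  N = 79 + 24 = 103
  H = 141 − 2·103 = -65
Change in H: -65 − (-17) = -48

-48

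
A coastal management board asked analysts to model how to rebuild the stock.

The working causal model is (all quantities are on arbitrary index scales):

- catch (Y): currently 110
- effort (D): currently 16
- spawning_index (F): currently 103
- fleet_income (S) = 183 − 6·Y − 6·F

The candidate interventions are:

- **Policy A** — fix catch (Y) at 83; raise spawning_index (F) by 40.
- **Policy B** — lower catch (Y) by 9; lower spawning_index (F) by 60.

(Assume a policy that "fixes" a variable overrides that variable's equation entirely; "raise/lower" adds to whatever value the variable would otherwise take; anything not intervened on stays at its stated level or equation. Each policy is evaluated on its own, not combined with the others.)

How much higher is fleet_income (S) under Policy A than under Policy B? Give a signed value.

-492

Policy A (Y := 83, F + 40):
  Y = 83
  F = 103 + 40 = 143
  S = 183 − 6·83 − 6·143 = -1173
Policy B (Y − 9, F − 60):
  Y = 110 − 9 = 101
  F = 103 − 60 = 43
  S = 183 − 6·101 − 6·43 = -681
S: -1173 − (-681) = -492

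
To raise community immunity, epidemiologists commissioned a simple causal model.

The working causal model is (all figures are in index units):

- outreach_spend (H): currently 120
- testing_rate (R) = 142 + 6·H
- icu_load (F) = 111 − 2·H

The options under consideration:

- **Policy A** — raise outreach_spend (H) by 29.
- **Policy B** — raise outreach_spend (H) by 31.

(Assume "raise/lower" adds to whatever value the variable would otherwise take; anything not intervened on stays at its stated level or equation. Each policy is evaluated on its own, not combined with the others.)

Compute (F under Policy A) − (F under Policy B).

Policy A (H + 29):
  H = 120 + 29 = 149
  F = 111 − 2·149 = -187
Policy B (H + 31):
  H = 120 + 31 = 151
  F = 111 − 2·151 = -191
F: -187 − (-191) = 4

4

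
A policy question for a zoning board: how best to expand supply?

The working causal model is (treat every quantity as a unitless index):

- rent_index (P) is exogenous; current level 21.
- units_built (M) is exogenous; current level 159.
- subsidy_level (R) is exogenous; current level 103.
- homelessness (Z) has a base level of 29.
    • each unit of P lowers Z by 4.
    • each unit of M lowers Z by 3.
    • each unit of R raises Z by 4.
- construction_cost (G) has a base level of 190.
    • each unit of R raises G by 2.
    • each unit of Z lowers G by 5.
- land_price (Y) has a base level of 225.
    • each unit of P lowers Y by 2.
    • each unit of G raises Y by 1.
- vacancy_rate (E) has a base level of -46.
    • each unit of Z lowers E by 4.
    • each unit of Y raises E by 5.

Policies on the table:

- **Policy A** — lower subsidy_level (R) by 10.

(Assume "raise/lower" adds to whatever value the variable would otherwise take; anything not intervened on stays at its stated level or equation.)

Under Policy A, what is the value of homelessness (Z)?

-160

Policy A (R − 10):
  P = 21
  M = 159
  R = 103 − 10 = 93
  Z = 29 − 4·21 − 3·159 + 4·93 = -160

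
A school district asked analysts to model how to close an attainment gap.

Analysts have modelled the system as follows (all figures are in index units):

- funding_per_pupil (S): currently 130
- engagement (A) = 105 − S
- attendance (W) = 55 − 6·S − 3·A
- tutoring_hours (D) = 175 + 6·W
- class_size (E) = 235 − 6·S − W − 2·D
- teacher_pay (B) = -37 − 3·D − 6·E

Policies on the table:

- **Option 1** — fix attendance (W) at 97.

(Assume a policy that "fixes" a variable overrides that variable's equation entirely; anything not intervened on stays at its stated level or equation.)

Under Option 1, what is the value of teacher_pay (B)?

10628

Option 1 (W := 97):
  S = 130
  A = 105 − 130 = -25
  W = 97
  D = 175 + 6·97 = 757
  E = 235 − 6·130 − 97 − 2·757 = -2156
  B = -37 − 3·757 − 6·(-2156) = 10628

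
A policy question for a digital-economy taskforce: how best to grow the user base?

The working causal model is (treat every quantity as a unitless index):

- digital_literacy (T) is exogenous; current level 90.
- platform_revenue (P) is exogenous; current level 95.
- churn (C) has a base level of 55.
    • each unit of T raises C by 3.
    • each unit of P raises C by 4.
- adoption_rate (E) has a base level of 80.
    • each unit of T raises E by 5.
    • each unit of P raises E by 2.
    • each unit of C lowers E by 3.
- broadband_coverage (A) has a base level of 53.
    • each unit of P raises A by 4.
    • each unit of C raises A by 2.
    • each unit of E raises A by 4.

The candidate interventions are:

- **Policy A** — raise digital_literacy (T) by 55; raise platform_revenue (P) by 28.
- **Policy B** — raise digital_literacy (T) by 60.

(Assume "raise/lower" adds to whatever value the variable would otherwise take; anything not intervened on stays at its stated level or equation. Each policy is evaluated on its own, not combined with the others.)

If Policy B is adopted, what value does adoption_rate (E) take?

Policy B (T + 60):
  T = 90 + 60 = 150
  P = 95
  C = 55 + 3·150 + 4·95 = 885
  E = 80 + 5·150 + 2·95 − 3·885 = -1635

-1635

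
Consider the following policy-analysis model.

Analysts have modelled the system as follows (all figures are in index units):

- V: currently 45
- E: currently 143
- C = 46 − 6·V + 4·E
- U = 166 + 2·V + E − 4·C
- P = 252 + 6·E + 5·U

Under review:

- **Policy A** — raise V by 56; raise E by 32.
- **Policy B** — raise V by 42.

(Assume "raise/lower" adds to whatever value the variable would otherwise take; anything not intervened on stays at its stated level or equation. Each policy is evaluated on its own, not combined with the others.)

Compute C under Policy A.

140

Policy A (V + 56, E + 32):
  V = 45 + 56 = 101
  E = 143 + 32 = 175
  C = 46 − 6·101 + 4·175 = 140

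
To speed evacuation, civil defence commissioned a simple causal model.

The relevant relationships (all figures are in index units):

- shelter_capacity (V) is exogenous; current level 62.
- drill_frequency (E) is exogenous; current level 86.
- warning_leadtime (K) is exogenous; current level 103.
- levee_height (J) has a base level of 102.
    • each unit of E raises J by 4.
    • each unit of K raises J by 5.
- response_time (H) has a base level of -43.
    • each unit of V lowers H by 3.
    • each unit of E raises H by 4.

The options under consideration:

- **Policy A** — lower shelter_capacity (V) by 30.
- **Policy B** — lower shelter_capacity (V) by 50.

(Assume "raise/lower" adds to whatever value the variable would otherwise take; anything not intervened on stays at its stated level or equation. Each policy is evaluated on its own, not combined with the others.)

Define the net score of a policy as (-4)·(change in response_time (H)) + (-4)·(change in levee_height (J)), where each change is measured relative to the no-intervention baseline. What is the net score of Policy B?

-600

Baseline:
  V = 62
  E = 86
  K = 103
  J = 102 + 4·86 + 5·103 = 961
  H = -43 − 3·62 + 4·86 = 115
Policy B (V − 50):
  V = 62 − 50 = 12
  E = 86
  K = 103
  J = 102 + 4·86 + 5·103 = 961
  H = -43 − 3·12 + 4·86 = 265
ΔH = 265 − 115 = 150; ΔJ = 961 − 961 = 0
Score = (-4)·150 + (-4)·0 = -600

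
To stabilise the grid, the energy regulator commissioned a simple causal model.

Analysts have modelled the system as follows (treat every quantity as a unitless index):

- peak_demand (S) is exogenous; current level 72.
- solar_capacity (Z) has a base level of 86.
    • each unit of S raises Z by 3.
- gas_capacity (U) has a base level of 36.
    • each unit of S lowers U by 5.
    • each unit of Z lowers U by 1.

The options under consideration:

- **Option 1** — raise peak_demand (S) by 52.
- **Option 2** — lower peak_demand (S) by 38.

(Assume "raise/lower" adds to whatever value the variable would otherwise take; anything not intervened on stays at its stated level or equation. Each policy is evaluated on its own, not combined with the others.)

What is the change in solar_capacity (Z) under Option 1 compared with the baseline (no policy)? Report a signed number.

156

Baseline:
  S = 72
  Z = 86 + 3·72 = 302
Option 1 (S + 52):
  S = 72 + 52 = 124
  Z = 86 + 3·124 = 458
Change in Z: 458 − 302 = 156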